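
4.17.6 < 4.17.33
True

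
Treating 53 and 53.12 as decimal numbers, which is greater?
53.12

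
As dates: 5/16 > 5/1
True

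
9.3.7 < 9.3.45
True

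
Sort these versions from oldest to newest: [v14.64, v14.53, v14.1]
[v14.1, v14.53, v14.64]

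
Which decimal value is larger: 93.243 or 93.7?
93.7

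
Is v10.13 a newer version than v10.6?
Yes. Version numbers are compared segment by segment as integers, not as decimals: minor version 13 > 6, so v10.13 > v10.6 (even though the decimal 10.13 < 10.6).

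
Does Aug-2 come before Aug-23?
Yes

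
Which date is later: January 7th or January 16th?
January 16th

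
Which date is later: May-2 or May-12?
May-12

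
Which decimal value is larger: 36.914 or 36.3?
36.914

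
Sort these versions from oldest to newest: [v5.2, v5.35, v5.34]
[v5.2, v5.34, v5.35]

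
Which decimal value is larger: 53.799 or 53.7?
53.799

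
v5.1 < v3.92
False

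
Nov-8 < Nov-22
True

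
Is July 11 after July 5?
Yes. Day 11 comes after day 5 in July — this is a date comparison, not a decimal one (the decimal 7.11 would be smaller than 7.5).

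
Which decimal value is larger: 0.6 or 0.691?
0.691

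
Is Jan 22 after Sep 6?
No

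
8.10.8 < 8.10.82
True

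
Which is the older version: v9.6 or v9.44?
v9.6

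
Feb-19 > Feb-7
True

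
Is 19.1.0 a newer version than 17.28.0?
Yes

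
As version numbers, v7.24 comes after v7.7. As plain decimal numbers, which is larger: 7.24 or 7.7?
7.7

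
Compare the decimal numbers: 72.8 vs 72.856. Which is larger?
72.856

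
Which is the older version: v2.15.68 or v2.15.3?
v2.15.3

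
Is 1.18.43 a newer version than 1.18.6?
Yes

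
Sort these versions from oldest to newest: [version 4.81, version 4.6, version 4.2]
[version 4.2, version 4.6, version 4.81]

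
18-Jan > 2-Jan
True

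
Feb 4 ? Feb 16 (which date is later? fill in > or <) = <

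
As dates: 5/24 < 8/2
True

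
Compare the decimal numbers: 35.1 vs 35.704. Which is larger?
35.704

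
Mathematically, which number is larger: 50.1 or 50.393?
50.393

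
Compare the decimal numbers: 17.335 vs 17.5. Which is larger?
17.5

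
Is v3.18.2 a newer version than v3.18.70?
No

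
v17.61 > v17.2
True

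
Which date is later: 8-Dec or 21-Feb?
8-Dec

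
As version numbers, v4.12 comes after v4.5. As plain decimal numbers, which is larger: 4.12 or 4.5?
4.5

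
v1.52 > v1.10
True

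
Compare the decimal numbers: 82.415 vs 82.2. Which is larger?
82.415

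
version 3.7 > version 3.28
False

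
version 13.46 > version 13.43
True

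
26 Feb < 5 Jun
True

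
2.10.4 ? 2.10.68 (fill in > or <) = <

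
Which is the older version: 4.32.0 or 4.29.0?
4.29.0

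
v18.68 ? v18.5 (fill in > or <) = >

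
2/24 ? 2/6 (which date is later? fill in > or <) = >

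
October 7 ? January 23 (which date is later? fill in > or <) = >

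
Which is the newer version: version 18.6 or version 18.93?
version 18.93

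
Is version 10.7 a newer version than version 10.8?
No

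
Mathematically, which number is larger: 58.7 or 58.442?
58.7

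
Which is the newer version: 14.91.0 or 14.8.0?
14.91.0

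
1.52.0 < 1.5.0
False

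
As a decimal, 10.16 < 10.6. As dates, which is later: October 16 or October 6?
October 16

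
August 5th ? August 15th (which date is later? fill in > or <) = <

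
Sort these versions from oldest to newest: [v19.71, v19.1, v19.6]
[v19.1, v19.6, v19.71]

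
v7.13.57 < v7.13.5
False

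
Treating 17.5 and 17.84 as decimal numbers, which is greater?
17.84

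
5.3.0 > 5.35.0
False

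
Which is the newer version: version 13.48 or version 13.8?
version 13.48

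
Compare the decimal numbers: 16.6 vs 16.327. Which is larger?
16.6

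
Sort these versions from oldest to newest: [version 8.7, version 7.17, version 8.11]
[version 7.17, version 8.7, version 8.11]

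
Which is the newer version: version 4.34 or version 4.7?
version 4.34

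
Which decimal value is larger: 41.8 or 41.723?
41.8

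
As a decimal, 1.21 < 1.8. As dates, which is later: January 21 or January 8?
January 21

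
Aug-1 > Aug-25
False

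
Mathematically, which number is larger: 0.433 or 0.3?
0.433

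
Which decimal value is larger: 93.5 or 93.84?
93.84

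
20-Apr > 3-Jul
False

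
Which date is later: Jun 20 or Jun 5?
Jun 20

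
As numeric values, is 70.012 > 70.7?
False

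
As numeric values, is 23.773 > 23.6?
True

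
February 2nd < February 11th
True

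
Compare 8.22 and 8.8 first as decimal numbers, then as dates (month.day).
As decimals: 8.22 < 8.8. As dates: 8/22 is later than 8/8 (day 22 > day 8).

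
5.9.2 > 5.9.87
False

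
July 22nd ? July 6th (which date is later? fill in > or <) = >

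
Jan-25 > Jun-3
False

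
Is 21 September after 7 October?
No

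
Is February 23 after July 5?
No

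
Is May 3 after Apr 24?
Yes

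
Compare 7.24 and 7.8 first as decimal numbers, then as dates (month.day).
As decimals: 7.24 < 7.8. As dates: 7/24 is later than 7/8 (day 24 > day 8).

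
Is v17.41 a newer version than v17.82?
No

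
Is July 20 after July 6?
Yes. Day 20 comes after day 6 in July — this is a date comparison, not a decimal one (the decimal 7.20 would be smaller than 7.6).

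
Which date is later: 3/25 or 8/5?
8/5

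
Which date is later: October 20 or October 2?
October 20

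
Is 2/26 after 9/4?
No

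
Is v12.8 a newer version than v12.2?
Yes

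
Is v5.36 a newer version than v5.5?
Yes. Version numbers are compared segment by segment as integers, not as decimals: minor version 36 > 5, so v5.36 > v5.5 (even though the decimal 5.36 < 5.5).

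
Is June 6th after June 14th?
No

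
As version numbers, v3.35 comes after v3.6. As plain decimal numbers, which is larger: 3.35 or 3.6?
3.6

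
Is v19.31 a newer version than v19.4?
Yes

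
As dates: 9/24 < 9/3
False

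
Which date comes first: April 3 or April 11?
April 3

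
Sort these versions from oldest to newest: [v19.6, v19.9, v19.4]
[v19.4, v19.6, v19.9]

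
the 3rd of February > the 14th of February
False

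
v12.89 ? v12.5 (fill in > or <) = >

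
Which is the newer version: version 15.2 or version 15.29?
version 15.29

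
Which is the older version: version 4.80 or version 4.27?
version 4.27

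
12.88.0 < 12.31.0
False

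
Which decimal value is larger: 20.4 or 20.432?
20.432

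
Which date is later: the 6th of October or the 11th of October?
the 11th of October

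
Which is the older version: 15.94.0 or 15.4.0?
15.4.0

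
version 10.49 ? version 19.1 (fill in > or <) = <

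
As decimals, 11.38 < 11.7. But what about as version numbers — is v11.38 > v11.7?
True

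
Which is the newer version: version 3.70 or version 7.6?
version 7.6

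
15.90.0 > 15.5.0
True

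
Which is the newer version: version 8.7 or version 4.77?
version 8.7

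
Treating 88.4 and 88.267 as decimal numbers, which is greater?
88.4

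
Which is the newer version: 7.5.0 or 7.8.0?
7.8.0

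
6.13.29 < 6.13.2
False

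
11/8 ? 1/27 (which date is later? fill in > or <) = >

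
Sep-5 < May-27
False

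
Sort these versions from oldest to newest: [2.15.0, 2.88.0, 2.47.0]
[2.15.0, 2.47.0, 2.88.0]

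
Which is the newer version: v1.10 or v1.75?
v1.75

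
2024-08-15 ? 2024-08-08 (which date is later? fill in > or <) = >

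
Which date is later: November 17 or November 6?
November 17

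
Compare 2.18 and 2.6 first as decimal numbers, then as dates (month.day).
As decimals: 2.18 < 2.6. As dates: 2/18 is later than 2/6 (day 18 > day 6).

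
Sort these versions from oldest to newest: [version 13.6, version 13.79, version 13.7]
[version 13.6, version 13.7, version 13.79]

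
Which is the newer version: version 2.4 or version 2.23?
version 2.23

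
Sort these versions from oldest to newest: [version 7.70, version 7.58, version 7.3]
[version 7.3, version 7.58, version 7.70]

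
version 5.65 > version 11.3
False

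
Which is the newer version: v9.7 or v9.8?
v9.8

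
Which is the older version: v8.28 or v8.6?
v8.6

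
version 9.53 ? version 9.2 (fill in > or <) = >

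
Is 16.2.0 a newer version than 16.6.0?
No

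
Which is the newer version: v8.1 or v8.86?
v8.86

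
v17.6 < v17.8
True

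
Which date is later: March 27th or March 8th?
March 27th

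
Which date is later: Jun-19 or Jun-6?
Jun-19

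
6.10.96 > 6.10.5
True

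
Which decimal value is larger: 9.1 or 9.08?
9.1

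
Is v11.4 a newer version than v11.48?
No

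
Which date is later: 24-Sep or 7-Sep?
24-Sep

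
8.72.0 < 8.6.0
False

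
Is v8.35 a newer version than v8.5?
Yes. Version numbers are compared segment by segment as integers, not as decimals: minor version 35 > 5, so v8.35 > v8.5 (even though the decimal 8.35 < 8.5).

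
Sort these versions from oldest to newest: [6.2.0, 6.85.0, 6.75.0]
[6.2.0, 6.75.0, 6.85.0]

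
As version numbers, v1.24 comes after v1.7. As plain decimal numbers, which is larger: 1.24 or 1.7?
1.7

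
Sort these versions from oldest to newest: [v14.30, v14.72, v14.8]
[v14.8, v14.30, v14.72]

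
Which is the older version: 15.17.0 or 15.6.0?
15.6.0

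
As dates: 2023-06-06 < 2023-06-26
True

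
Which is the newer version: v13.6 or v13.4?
v13.6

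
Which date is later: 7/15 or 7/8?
7/15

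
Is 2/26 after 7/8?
No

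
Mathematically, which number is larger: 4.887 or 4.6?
4.887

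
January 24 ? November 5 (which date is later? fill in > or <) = <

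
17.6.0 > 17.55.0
False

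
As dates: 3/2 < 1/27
False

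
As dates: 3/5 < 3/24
True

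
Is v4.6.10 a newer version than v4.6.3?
Yes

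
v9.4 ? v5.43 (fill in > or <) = >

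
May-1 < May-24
True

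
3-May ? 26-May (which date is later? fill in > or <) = <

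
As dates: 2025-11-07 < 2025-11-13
True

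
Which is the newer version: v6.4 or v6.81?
v6.81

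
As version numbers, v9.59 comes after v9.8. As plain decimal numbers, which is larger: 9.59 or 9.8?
9.8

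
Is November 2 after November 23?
No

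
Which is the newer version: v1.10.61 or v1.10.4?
v1.10.61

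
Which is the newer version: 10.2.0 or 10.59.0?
10.59.0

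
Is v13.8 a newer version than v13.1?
Yes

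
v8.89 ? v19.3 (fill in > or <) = <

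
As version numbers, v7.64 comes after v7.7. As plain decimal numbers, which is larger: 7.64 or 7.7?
7.7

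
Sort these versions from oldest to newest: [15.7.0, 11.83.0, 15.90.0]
[11.83.0, 15.7.0, 15.90.0]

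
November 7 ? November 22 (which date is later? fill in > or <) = <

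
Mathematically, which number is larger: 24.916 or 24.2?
24.916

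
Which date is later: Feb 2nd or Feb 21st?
Feb 21st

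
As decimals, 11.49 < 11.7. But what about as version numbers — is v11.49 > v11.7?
True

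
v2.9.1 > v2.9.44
False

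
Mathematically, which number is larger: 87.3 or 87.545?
87.545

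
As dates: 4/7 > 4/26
False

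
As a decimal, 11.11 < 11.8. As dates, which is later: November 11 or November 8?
November 11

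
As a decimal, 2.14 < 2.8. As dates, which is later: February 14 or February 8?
February 14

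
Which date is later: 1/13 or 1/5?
1/13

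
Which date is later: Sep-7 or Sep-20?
Sep-20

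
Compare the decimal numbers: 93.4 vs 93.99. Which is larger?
93.99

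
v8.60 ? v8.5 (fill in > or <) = >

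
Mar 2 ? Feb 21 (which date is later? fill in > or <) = >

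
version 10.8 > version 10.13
False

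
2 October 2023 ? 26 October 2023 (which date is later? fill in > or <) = <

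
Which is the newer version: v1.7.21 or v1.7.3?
v1.7.21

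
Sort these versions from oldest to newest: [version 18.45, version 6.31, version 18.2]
[version 6.31, version 18.2, version 18.45]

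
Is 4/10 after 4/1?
Yes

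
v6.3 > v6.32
False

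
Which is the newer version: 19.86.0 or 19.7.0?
19.86.0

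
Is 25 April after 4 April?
Yes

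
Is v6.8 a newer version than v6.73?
No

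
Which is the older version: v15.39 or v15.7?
v15.7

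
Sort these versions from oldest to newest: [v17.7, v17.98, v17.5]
[v17.5, v17.7, v17.98]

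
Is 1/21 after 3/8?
No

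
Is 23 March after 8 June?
No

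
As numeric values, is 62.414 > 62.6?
False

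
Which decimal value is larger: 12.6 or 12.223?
12.6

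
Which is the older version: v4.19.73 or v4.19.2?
v4.19.2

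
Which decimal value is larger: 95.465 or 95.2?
95.465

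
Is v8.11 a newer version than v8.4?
Yes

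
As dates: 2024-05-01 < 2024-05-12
True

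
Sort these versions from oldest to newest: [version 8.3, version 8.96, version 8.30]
[version 8.3, version 8.30, version 8.96]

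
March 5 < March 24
True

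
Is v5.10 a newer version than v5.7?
Yes. Version numbers are compared segment by segment as integers, not as decimals: minor version 10 > 7, so v5.10 > v5.7 (even though the decimal 5.10 < 5.7).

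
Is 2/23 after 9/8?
No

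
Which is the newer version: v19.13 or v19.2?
v19.13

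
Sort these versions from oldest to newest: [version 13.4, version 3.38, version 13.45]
[version 3.38, version 13.4, version 13.45]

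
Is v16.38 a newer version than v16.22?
Yes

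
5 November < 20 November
True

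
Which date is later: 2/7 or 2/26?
2/26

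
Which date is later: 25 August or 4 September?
4 September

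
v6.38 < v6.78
True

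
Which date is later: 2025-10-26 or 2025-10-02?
2025-10-26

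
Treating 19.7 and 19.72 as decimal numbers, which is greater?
19.72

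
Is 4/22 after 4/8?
Yes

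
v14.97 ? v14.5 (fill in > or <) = >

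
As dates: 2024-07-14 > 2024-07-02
True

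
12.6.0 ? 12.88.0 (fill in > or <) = <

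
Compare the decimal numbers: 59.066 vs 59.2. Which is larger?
59.2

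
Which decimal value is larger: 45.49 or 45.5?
45.5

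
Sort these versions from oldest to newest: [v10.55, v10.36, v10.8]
[v10.8, v10.36, v10.55]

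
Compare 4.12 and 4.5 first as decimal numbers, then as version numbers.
As decimals: 4.12 < 4.5. As versions: v4.12 > v4.5 (minor version 12 > 5).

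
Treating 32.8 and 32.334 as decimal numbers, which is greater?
32.8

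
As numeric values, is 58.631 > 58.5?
True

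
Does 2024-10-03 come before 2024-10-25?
Yes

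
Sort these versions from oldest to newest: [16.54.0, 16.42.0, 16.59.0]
[16.42.0, 16.54.0, 16.59.0]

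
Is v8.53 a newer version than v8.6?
Yes. Version numbers are compared segment by segment as integers, not as decimals: minor version 53 > 6, so v8.53 > v8.6 (even though the decimal 8.53 < 8.6).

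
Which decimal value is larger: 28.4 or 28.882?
28.882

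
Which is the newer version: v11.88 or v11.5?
v11.88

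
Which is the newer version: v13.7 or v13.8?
v13.8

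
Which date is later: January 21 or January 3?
January 21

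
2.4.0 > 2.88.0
False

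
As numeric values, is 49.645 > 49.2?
True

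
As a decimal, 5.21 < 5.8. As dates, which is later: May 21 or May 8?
May 21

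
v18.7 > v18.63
False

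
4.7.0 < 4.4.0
False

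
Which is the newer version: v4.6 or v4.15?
v4.15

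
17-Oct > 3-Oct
True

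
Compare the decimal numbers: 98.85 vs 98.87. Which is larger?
98.87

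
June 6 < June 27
True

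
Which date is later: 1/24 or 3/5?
3/5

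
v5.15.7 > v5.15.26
False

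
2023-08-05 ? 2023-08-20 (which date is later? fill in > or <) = <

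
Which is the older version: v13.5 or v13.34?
v13.5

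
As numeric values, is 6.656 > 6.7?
False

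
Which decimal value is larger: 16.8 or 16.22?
16.8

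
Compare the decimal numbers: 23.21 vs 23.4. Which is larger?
23.4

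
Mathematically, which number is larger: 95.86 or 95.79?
95.86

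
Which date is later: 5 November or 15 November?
15 November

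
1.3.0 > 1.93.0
False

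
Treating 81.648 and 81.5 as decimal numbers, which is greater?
81.648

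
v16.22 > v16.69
False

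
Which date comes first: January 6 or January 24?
January 6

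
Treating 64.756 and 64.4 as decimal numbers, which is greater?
64.756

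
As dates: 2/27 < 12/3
True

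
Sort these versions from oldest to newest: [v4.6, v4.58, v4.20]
[v4.6, v4.20, v4.58]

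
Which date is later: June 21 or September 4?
September 4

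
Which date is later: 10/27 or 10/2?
10/27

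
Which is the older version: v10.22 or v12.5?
v10.22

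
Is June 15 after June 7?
Yes. Day 15 comes after day 7 in June — this is a date comparison, not a decimal one (the decimal 6.15 would be smaller than 6.7).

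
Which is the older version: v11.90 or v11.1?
v11.1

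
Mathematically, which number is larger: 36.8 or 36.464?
36.8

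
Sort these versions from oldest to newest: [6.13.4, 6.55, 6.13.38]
[6.13.4, 6.13.38, 6.55]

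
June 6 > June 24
False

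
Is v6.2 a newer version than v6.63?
No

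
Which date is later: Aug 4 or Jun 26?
Aug 4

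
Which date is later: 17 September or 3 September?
17 September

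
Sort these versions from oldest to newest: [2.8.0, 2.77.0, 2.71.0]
[2.8.0, 2.71.0, 2.77.0]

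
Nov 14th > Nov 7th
True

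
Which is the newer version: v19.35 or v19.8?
v19.35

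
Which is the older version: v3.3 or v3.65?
v3.3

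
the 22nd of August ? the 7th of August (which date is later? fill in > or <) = >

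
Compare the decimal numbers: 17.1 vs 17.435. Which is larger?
17.435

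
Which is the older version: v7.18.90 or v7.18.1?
v7.18.1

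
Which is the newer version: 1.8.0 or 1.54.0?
1.54.0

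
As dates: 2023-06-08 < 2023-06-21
True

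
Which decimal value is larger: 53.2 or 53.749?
53.749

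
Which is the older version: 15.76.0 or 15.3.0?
15.3.0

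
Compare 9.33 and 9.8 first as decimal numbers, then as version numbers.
As decimals: 9.33 < 9.8. As versions: v9.33 > v9.8 (minor version 33 > 8).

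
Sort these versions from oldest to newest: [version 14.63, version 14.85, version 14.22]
[version 14.22, version 14.63, version 14.85]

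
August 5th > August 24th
False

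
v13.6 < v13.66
True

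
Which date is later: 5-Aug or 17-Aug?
17-Aug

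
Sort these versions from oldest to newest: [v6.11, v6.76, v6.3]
[v6.3, v6.11, v6.76]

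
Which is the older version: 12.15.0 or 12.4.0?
12.4.0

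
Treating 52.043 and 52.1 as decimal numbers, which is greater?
52.1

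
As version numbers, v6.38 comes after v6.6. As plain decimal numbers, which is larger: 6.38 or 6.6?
6.6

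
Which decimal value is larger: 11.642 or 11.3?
11.642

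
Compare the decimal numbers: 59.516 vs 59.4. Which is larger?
59.516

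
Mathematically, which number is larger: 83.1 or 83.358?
83.358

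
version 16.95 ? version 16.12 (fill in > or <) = >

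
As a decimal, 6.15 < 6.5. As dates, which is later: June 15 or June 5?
June 15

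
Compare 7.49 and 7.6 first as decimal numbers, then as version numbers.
As decimals: 7.49 < 7.6. As versions: v7.49 > v7.6 (minor version 49 > 6).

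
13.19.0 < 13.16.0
False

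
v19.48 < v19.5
False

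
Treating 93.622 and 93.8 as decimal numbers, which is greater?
93.8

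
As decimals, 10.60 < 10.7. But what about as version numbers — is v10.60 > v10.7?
True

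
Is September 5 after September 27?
No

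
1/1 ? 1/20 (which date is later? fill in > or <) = <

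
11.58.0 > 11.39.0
True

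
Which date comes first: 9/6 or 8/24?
8/24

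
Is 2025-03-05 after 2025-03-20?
No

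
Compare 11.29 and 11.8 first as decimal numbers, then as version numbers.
As decimals: 11.29 < 11.8. As versions: v11.29 > v11.8 (minor version 29 > 8).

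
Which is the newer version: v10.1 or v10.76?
v10.76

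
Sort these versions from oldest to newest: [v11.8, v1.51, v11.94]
[v1.51, v11.8, v11.94]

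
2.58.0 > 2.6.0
True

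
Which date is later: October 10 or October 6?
October 10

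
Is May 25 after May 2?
Yes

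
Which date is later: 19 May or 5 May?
19 May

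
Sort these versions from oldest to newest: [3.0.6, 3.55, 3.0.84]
[3.0.6, 3.0.84, 3.55]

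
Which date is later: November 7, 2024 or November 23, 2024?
November 23, 2024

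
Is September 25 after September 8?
Yes. Day 25 comes after day 8 in September — this is a date comparison, not a decimal one (the decimal 9.25 would be smaller than 9.8).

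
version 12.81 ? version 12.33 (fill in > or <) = >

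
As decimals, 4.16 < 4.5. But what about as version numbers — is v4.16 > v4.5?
True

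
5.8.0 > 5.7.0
True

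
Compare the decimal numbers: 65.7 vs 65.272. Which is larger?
65.7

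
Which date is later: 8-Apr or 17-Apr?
17-Apr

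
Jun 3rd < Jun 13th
True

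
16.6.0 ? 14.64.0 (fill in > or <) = >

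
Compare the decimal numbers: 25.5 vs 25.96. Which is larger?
25.96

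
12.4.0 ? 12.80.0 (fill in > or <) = <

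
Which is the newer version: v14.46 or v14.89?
v14.89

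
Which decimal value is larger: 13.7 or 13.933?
13.933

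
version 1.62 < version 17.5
True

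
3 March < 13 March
True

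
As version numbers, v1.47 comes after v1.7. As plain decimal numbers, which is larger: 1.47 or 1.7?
1.7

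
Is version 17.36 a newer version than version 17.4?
Yes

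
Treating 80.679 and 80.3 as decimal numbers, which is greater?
80.679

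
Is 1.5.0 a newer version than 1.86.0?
No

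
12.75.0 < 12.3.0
False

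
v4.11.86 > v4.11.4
True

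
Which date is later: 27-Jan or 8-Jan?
27-Jan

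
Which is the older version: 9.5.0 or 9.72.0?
9.5.0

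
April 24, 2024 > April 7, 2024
True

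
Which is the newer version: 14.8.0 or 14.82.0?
14.82.0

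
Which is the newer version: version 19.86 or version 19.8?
version 19.86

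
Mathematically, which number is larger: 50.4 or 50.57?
50.57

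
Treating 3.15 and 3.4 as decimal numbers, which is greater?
3.4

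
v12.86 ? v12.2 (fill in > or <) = >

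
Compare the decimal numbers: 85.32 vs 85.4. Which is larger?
85.4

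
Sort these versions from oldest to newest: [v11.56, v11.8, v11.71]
[v11.8, v11.56, v11.71]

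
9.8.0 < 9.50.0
True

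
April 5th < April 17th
True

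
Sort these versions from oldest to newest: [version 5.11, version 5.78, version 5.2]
[version 5.2, version 5.11, version 5.78]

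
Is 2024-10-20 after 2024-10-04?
Yes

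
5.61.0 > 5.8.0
True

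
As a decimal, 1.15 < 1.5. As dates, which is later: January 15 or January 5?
January 15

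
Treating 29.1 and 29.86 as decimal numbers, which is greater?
29.86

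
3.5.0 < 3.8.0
True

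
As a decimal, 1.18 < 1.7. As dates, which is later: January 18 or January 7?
January 18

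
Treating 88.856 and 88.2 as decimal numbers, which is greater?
88.856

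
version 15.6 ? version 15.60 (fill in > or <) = <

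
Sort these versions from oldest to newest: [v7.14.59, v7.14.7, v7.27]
[v7.14.7, v7.14.59, v7.27]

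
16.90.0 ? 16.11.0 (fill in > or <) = >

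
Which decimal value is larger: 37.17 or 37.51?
37.51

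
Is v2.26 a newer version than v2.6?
Yes. Version numbers are compared segment by segment as integers, not as decimals: minor version 26 > 6, so v2.26 > v2.6 (even though the decimal 2.26 < 2.6).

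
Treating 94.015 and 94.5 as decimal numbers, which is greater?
94.5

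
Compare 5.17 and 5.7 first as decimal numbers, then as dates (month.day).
As decimals: 5.17 < 5.7. As dates: 5/17 is later than 5/7 (day 17 > day 7).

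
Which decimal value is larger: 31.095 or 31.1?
31.1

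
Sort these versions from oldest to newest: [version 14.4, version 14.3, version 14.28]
[version 14.3, version 14.4, version 14.28]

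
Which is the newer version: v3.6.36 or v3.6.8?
v3.6.36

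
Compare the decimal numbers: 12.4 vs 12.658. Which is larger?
12.658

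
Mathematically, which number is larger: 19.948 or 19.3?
19.948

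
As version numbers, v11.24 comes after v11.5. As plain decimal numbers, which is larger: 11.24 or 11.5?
11.5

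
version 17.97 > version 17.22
True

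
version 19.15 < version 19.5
False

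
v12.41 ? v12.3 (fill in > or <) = >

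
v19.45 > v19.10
True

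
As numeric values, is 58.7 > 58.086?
True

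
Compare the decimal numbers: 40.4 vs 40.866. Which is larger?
40.866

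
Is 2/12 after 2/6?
Yes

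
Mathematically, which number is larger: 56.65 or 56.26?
56.65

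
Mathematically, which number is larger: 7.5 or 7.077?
7.5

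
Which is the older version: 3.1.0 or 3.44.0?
3.1.0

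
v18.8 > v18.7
True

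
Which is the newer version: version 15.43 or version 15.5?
version 15.43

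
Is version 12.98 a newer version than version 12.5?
Yes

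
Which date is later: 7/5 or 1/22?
7/5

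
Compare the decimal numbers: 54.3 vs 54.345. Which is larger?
54.345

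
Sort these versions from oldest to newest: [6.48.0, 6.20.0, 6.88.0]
[6.20.0, 6.48.0, 6.88.0]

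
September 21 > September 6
True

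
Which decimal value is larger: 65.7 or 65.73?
65.73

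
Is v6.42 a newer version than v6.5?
Yes. Version numbers are compared segment by segment as integers, not as decimals: minor version 42 > 5, so v6.42 > v6.5 (even though the decimal 6.42 < 6.5).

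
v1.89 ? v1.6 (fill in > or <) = >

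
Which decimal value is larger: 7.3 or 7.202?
7.3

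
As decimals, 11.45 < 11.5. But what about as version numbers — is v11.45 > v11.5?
True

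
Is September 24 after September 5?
Yes. Day 24 comes after day 5 in September — this is a date comparison, not a decimal one (the decimal 9.24 would be smaller than 9.5).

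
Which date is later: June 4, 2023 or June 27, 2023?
June 27, 2023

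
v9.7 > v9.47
False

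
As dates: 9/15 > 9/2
True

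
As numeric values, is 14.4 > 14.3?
True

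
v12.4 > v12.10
False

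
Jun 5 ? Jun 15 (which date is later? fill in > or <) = <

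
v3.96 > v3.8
True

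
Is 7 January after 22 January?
No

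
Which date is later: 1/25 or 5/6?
5/6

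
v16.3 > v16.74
False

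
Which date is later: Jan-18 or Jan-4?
Jan-18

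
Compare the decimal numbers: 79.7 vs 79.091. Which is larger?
79.7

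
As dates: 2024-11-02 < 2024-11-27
True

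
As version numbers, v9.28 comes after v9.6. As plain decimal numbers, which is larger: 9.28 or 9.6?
9.6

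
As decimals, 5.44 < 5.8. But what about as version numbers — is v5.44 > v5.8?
True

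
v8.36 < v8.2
False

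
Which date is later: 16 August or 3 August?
16 August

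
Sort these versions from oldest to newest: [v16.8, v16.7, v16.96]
[v16.7, v16.8, v16.96]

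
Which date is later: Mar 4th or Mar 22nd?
Mar 22nd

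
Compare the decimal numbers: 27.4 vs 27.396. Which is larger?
27.4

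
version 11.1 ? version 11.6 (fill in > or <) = <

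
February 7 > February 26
False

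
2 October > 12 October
False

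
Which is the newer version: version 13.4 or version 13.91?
version 13.91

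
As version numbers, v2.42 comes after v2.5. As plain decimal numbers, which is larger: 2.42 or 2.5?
2.5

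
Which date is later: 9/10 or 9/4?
9/10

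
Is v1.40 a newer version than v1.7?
Yes. Version numbers are compared segment by segment as integers, not as decimals: minor version 40 > 7, so v1.40 > v1.7 (even though the decimal 1.40 < 1.7).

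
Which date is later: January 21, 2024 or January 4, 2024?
January 21, 2024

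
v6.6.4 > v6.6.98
False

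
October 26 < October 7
False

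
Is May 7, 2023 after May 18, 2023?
No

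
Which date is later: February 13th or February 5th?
February 13th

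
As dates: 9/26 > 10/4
False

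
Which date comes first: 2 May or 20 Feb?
20 Feb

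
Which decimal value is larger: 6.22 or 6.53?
6.53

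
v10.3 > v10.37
False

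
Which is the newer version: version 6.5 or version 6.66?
version 6.66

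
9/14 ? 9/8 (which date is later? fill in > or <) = >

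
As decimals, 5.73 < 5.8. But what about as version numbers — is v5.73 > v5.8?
True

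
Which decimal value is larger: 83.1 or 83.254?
83.254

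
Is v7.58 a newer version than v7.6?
Yes. Version numbers are compared segment by segment as integers, not as decimals: minor version 58 > 6, so v7.58 > v7.6 (even though the decimal 7.58 < 7.6).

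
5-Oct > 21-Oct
False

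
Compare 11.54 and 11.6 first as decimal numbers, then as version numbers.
As decimals: 11.54 < 11.6. As versions: v11.54 > v11.6 (minor version 54 > 6).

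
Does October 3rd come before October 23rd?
Yes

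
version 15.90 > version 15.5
True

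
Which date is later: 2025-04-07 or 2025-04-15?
2025-04-15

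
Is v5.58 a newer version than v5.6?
Yes. Version numbers are compared segment by segment as integers, not as decimals: minor version 58 > 6, so v5.58 > v5.6 (even though the decimal 5.58 < 5.6).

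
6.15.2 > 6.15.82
False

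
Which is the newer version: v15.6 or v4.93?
v15.6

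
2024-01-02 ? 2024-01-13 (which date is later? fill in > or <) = <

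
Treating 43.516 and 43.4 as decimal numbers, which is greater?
43.516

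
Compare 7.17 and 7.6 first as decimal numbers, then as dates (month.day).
As decimals: 7.17 < 7.6. As dates: 7/17 is later than 7/6 (day 17 > day 6).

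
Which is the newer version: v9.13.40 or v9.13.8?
v9.13.40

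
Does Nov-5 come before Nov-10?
Yes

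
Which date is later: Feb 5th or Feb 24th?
Feb 24th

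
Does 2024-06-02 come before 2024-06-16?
Yes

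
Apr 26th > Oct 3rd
False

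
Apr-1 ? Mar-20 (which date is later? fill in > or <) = >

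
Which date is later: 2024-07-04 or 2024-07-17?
2024-07-17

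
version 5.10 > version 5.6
True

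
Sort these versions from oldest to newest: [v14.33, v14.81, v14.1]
[v14.1, v14.33, v14.81]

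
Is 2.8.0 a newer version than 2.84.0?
No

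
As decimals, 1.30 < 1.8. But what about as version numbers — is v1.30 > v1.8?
True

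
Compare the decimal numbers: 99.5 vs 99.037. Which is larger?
99.5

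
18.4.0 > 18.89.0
False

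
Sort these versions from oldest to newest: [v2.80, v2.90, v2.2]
[v2.2, v2.80, v2.90]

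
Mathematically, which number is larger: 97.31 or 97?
97.31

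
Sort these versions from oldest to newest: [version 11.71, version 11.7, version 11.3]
[version 11.3, version 11.7, version 11.71]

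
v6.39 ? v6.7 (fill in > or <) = >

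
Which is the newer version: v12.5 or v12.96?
v12.96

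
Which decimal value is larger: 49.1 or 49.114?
49.114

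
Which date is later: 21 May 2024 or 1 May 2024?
21 May 2024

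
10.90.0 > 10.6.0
True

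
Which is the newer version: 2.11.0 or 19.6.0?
19.6.0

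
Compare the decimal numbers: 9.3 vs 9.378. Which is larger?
9.378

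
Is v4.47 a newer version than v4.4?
Yes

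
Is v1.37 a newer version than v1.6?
Yes. Version numbers are compared segment by segment as integers, not as decimals: minor version 37 > 6, so v1.37 > v1.6 (even though the decimal 1.37 < 1.6).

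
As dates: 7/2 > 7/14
False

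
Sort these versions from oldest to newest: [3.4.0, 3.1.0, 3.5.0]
[3.1.0, 3.4.0, 3.5.0]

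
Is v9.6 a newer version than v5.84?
Yes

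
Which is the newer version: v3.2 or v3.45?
v3.45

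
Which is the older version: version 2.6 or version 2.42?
version 2.6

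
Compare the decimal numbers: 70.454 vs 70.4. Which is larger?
70.454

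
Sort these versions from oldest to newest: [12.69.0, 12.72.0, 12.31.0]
[12.31.0, 12.69.0, 12.72.0]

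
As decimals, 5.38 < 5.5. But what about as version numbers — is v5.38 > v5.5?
True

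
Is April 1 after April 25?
No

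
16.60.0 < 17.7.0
True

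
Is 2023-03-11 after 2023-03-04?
Yes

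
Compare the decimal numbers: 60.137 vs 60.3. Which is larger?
60.3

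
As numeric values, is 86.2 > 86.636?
False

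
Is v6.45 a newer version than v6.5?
Yes. Version numbers are compared segment by segment as integers, not as decimals: minor version 45 > 5, so v6.45 > v6.5 (even though the decimal 6.45 < 6.5).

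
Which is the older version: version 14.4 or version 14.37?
version 14.4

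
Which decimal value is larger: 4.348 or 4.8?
4.8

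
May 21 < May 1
False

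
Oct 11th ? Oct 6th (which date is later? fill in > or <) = >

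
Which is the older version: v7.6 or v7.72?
v7.6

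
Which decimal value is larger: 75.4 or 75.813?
75.813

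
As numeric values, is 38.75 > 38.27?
True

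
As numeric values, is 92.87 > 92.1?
True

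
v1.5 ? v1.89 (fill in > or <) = <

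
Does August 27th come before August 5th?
No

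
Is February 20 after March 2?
No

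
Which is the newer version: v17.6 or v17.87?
v17.87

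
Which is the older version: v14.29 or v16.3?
v14.29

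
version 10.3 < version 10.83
True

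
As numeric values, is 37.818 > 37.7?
True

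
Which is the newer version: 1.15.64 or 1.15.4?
1.15.64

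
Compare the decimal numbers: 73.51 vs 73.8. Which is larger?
73.8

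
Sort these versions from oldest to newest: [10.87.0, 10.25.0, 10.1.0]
[10.1.0, 10.25.0, 10.87.0]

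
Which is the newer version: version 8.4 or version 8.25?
version 8.25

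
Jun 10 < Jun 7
False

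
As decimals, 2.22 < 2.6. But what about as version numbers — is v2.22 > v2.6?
True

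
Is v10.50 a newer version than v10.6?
Yes. Version numbers are compared segment by segment as integers, not as decimals: minor version 50 > 6, so v10.50 > v10.6 (even though the decimal 10.50 < 10.6).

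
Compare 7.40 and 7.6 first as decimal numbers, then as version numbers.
As decimals: 7.40 < 7.6. As versions: v7.40 > v7.6 (minor version 40 > 6).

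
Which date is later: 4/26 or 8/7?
8/7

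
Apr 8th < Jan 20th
False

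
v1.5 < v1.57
True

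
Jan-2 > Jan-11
False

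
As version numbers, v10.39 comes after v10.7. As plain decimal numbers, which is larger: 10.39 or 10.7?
10.7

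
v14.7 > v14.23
False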